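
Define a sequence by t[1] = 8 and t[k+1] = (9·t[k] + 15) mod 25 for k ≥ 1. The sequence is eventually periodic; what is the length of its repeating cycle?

Listing terms: t[1] = 8; t[2] = 12; t[3] = 23; t[4] = 22; t[5] = 13; t[6] = 7; t[7] = 3; t[8] = 17; t[9] = 18; t[10] = 2; t[11] = 8.
The sequence repeats with period 10.

10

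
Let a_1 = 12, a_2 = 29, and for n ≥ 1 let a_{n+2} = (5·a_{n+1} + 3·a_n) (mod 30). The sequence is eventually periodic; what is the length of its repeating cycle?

24

Listing terms: a_1 = 12; a_2 = 29; a_3 = 1; a_4 = 2; a_5 = 13; a_6 = 11; a_7 = 4; a_8 = 23; a_9 = 7; a_{10} = 14; a_{11} = 1; a_{12} = 17; a_{13} = 28; a_{14} = 11; a_{15} = 19; a_{16} = 8; a_{17} = 7; a_{18} = 29; a_{19} = 16; a_{20} = 17; a_{21} = 13; a_{22} = 26; a_{23} = 19; a_{24} = 23; a_{25} = 22; a_{26} = 29; a_{27} = 1.
Since (a_{26}, a_{27}) = (a_2, a_3) = (29, 1) (two consecutive terms determine the rest), the sequence is eventually periodic: after a pre-period of length 1 it cycles with period 24.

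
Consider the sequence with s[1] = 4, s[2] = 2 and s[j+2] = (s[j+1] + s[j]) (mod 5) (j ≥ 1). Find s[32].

s[1] = 4; s[2] = 2; s[3] = 1; s[4] = 3; s[5] = 4; s[6] = 2.
Since (s[5], s[6]) = (s[1], s[2]) = (4, 2) (two consecutive terms determine the rest), the sequence is periodic with period 4.
(32 - 1) mod 4 = 3, so s[32] = s[4] = 3.

3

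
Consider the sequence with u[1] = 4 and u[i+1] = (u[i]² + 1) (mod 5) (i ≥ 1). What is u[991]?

u[1] = 4, u[2] = 2, u[3] = 0, u[4] = 1, u[5] = 2.
Since u[5] = u[2] = 2, the sequence is eventually periodic: after a pre-period of length 1 it cycles with period 3.
For i ≥ 2, u[i] depends only on (i - 2) mod 3. (991 - 2) mod 3 = 2, so u[991] = u[4] = 1.

1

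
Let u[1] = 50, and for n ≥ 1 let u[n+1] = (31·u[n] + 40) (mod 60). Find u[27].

Listing terms: u[1] = 50, u[2] = 30, u[3] = 10, u[4] = 50.
The sequence repeats with period 3.
(27 - 1) mod 3 = 2, so u[27] = u[3] = 10.

10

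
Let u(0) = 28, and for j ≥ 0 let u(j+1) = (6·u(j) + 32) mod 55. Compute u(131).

35

u(0) = 28; u(1) = 35; u(2) = 22; u(3) = 54; u(4) = 26; u(5) = 23; u(6) = 5; u(7) = 7; u(8) = 19; u(9) = 36; u(10) = 28.
Since u(10) = u(0) = 28, the sequence is periodic with period 10.
(131 - 0) mod 10 = 1, so u(131) = u(1) = 35.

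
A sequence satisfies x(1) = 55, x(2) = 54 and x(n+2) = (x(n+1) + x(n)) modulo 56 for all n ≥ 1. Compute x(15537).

Computing terms: x(1) = 55; x(2) = 54; x(3) = 53; x(4) = 51; x(5) = 48; x(6) = 43; x(7) = 35; x(8) = 22; x(9) = 1; x(10) = 23; x(11) = 24; x(12) = 47; x(13) = 15; x(14) = 6; x(15) = 21; x(16) = 27; x(17) = 48; x(18) = 19; x(19) = 11; x(20) = 30; x(21) = 41; x(22) = 15; x(23) = 0; x(24) = 15; x(25) = 15; x(26) = 30; x(27) = 45; x(28) = 19; x(29) = 8; x(30) = 27; x(31) = 35; x(32) = 6; x(33) = 41; x(34) = 47; x(35) = 32; x(36) = 23; x(37) = 55; x(38) = 22; x(39) = 21; x(40) = 43; x(41) = 8; x(42) = 51; x(43) = 3; x(44) = 54; x(45) = 1; x(46) = 55; x(47) = 0; x(48) = 55; x(49) = 55; x(50) = 54.
The sequence repeats with period 48.
(15537 - 1) mod 48 = 32, so x(15537) = x(33) = 41.

41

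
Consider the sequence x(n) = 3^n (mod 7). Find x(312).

We have x(0) = 1,  x(1) = 3,  x(2) = 2,  x(3) = 6,  x(4) = 4,  x(5) = 5,  x(6) = 1.
The sequence repeats with period 6.
So x(312) = x(0 + ((312-0) mod 6)) = x(0) = 1.

1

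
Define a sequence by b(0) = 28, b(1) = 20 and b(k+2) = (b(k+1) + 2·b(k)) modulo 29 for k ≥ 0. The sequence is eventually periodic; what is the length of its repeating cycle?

28

Listing terms: b(0) = 28; b(1) = 20; b(2) = 18; b(3) = 0; b(4) = 7; b(5) = 7; b(6) = 21; b(7) = 6; b(8) = 19; b(9) = 2; b(10) = 11; b(11) = 15; b(12) = 8; b(13) = 9; b(14) = 25; b(15) = 14; b(16) = 6; b(17) = 5; b(18) = 17; b(19) = 27; b(20) = 3; b(21) = 28; b(22) = 5; b(23) = 3; b(24) = 13; b(25) = 19; b(26) = 16; b(27) = 25; b(28) = 28; b(29) = 20.
Since (b(28), b(29)) = (b(0), b(1)) = (28, 20) (two consecutive terms determine the rest), the sequence is periodic with period 28.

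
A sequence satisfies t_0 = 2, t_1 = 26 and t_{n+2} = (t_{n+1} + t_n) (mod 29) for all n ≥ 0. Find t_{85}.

26

Computing terms: t_0 = 2; t_1 = 26; t_2 = 28; t_3 = 25; t_4 = 24; t_5 = 20; t_6 = 15; t_7 = 6; t_8 = 21; t_9 = 27; t_{10} = 19; t_{11} = 17; t_{12} = 7; t_{13} = 24; t_{14} = 2; t_{15} = 26.
Since (t_{14}, t_{15}) = (t_0, t_1) = (2, 26) (two consecutive terms determine the rest), the sequence is periodic with period 14.
So t_{85} = t_{0 + ((85-0) mod 14)} = t_1 = 26.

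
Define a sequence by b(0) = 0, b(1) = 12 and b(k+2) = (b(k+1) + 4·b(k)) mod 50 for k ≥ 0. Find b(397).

22

b(0) = 0,  b(1) = 12,  b(2) = 12,  b(3) = 10,  b(4) = 8,  b(5) = 48,  b(6) = 30,  b(7) = 22,  b(8) = 42,  b(9) = 30,  b(10) = 48,  b(11) = 18,  b(12) = 10,  b(13) = 32,  b(14) = 22,  b(15) = 0,  b(16) = 38,  b(17) = 38,  b(18) = 40,  b(19) = 42,  b(20) = 2,  b(21) = 20,  b(22) = 28,  b(23) = 8,  b(24) = 20,  b(25) = 2,  b(26) = 32,  b(27) = 40,  b(28) = 18,  b(29) = 28,  b(30) = 0,  b(31) = 12.
Since (b(30), b(31)) = (b(0), b(1)) = (0, 12) (two consecutive terms determine the rest), the sequence is periodic with period 30.
(397 - 0) mod 30 = 7, so b(397) = b(7) = 22.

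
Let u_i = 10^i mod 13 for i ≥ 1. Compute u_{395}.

We have u_1 = 10, u_2 = 9, u_3 = 12, u_4 = 3, u_5 = 4, u_6 = 1, u_7 = 10.
The sequence repeats with period 6.
(395 - 1) mod 6 = 4, so u_{395} = u_5 = 4.

4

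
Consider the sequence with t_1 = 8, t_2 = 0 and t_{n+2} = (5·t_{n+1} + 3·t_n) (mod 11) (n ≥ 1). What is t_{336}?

2

Listing terms: t_1 = 8; t_2 = 0; t_3 = 2; t_4 = 10; t_5 = 1; t_6 = 2; t_7 = 2; t_8 = 5; t_9 = 9; t_{10} = 5; t_{11} = 8; t_{12} = 0.
Since (t_{11}, t_{12}) = (t_1, t_2) = (8, 0) (two consecutive terms determine the rest), the sequence is periodic with period 10.
So t_{336} = t_{1 + ((336-1) mod 10)} = t_6 = 2.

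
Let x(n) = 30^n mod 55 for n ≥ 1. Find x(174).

We have x(1) = 30; x(2) = 20; x(3) = 50; x(4) = 15; x(5) = 10; x(6) = 25; x(7) = 35; x(8) = 5; x(9) = 40; x(10) = 45; x(11) = 30.
The sequence repeats with period 10.
(174 - 1) mod 10 = 3, so x(174) = x(4) = 15.

15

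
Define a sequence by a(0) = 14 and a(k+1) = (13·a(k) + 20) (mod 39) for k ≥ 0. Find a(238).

7

Listing terms: a(0) = 14, a(1) = 7, a(2) = 33, a(3) = 20, a(4) = 7.
Since a(4) = a(1) = 7, the sequence is eventually periodic: after a pre-period of length 1 it cycles with period 3.
For k ≥ 1, a(k) depends only on (k - 1) mod 3. (238 - 1) mod 3 = 0, so a(238) = a(1) = 7.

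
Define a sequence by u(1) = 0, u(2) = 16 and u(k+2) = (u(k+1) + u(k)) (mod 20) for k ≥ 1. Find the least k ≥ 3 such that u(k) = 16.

We have u(1) = 0; u(2) = 16; u(3) = 16; u(4) = 12; u(5) = 8; u(6) = 0; u(7) = 8; u(8) = 8; u(9) = 16; u(10) = 4; u(11) = 0; u(12) = 4; u(13) = 4; u(14) = 8; u(15) = 12; u(16) = 0; u(17) = 12; u(18) = 12; u(19) = 4; u(20) = 16; u(21) = 0; u(22) = 16.
Since (u(21), u(22)) = (u(1), u(2)) = (0, 16) (two consecutive terms determine the rest), the sequence is periodic with period 20.
The value 16 first appears (with k ≥ 3) at u(3).

3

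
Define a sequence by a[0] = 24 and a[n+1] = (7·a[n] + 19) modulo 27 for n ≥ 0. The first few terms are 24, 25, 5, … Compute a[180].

15

We have a[0] = 24, a[1] = 25, a[2] = 5, a[3] = 0, a[4] = 19, a[5] = 17, a[6] = 3, a[7] = 13, a[8] = 2, a[9] = 6, a[10] = 7, a[11] = 14, a[12] = 9, a[13] = 1, a[14] = 26, a[15] = 12, a[16] = 22, a[17] = 11, a[18] = 15, a[19] = 16, a[20] = 23, a[21] = 18, a[22] = 10, a[23] = 8, a[24] = 21, a[25] = 4, a[26] = 20, a[27] = 24.
Since a[27] = a[0] = 24, the sequence is periodic with period 27.
So a[180] = a[0 + ((180-0) mod 27)] = a[18] = 15.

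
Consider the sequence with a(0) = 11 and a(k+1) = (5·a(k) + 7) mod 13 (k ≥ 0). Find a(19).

Listing terms: a(0) = 11, a(1) = 10, a(2) = 5, a(3) = 6, a(4) = 11.
The sequence repeats with period 4.
So a(19) = a(0 + ((19-0) mod 4)) = a(3) = 6.

6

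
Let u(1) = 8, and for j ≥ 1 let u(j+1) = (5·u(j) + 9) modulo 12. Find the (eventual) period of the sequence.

4

u(1) = 8, u(2) = 1, u(3) = 2, u(4) = 7, u(5) = 8.
Since u(5) = u(1) = 8, the sequence is periodic with period 4.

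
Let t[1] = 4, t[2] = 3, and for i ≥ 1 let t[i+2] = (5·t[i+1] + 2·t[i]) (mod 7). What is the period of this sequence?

48

t[1] = 4; t[2] = 3; t[3] = 2; t[4] = 2; t[5] = 0; t[6] = 4; t[7] = 6; t[8] = 3; t[9] = 6; t[10] = 1; t[11] = 3; t[12] = 3; t[13] = 0; t[14] = 6; t[15] = 2; t[16] = 1; t[17] = 2; t[18] = 5; t[19] = 1; t[20] = 1; t[21] = 0; t[22] = 2; t[23] = 3; t[24] = 5; t[25] = 3; t[26] = 4; t[27] = 5; t[28] = 5; t[29] = 0; t[30] = 3; t[31] = 1; t[32] = 4; t[33] = 1; t[34] = 6; t[35] = 4; t[36] = 4; t[37] = 0; t[38] = 1; t[39] = 5; t[40] = 6; t[41] = 5; t[42] = 2; t[43] = 6; t[44] = 6; t[45] = 0; t[46] = 5; t[47] = 4; t[48] = 2; t[49] = 4; t[50] = 3.
The sequence repeats with period 48.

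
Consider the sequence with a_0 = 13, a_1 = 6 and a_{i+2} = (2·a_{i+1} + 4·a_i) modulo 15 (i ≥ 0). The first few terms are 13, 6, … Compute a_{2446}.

Computing terms: a_0 = 13,  a_1 = 6,  a_2 = 4,  a_3 = 2,  a_4 = 5,  a_5 = 3,  a_6 = 11,  a_7 = 4,  a_8 = 7,  a_9 = 0,  a_{10} = 13,  a_{11} = 11,  a_{12} = 14,  a_{13} = 12,  a_{14} = 5,  a_{15} = 13,  a_{16} = 1,  a_{17} = 9,  a_{18} = 7,  a_{19} = 5,  a_{20} = 8,  a_{21} = 6,  a_{22} = 14,  a_{23} = 7,  a_{24} = 10,  a_{25} = 3,  a_{26} = 1,  a_{27} = 14,  a_{28} = 2,  a_{29} = 0,  a_{30} = 8,  a_{31} = 1,  a_{32} = 4,  a_{33} = 12,  a_{34} = 10,  a_{35} = 8,  a_{36} = 11,  a_{37} = 9,  a_{38} = 2,  a_{39} = 10,  a_{40} = 13,  a_{41} = 6.
Since (a_{40}, a_{41}) = (a_0, a_1) = (13, 6) (two consecutive terms determine the rest), the sequence is periodic with period 40.
(2446 - 0) mod 40 = 6, so a_{2446} = a_6 = 11.

11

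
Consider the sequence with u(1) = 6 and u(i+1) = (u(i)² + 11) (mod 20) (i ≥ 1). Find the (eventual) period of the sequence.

Listing terms: u(1) = 6; u(2) = 7; u(3) = 0; u(4) = 11; u(5) = 12; u(6) = 15; u(7) = 16; u(8) = 7.
Since u(8) = u(2) = 7, the sequence is eventually periodic: after a pre-period of length 1 it cycles with period 6.

6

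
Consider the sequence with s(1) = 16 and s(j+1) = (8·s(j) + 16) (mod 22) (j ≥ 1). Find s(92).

12

Computing terms: s(1) = 16; s(2) = 12; s(3) = 2; s(4) = 10; s(5) = 8; s(6) = 14; s(7) = 18; s(8) = 6; s(9) = 20; s(10) = 0; s(11) = 16.
Since s(11) = s(1) = 16, the sequence is periodic with period 10.
(92 - 1) mod 10 = 1, so s(92) = s(2) = 12.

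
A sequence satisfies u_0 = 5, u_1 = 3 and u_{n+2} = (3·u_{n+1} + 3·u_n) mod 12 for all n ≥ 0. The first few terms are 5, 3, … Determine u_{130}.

Computing terms: u_0 = 5; u_1 = 3; u_2 = 0; u_3 = 9; u_4 = 3; u_5 = 0.
Since (u_4, u_5) = (u_1, u_2) = (3, 0) (two consecutive terms determine the rest), the sequence is eventually periodic: after a pre-period of length 1 it cycles with period 3.
For n ≥ 1, u_n depends only on (n - 1) mod 3. (130 - 1) mod 3 = 0, so u_{130} = u_1 = 3.

3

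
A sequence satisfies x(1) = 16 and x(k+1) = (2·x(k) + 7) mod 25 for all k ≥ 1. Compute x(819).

Listing terms: x(1) = 16,  x(2) = 14,  x(3) = 10,  x(4) = 2,  x(5) = 11,  x(6) = 4,  x(7) = 15,  x(8) = 12,  x(9) = 6,  x(10) = 19,  x(11) = 20,  x(12) = 22,  x(13) = 1,  x(14) = 9,  x(15) = 0,  x(16) = 7,  x(17) = 21,  x(18) = 24,  x(19) = 5,  x(20) = 17,  x(21) = 16.
Since x(21) = x(1) = 16, the sequence is periodic with period 20.
(819 - 1) mod 20 = 18, so x(819) = x(19) = 5.

5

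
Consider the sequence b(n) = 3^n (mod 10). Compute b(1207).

Listing terms: b(0) = 1; b(1) = 3; b(2) = 9; b(3) = 7; b(4) = 1.
The sequence repeats with period 4.
(1207 - 0) mod 4 = 3, so b(1207) = b(3) = 7.

7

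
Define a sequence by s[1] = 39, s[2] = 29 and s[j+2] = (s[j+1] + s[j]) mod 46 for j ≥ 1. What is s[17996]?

17

s[1] = 39,  s[2] = 29,  s[3] = 22,  s[4] = 5,  s[5] = 27,  s[6] = 32,  s[7] = 13,  s[8] = 45,  s[9] = 12,  s[10] = 11,  s[11] = 23,  s[12] = 34,  s[13] = 11,  s[14] = 45,  s[15] = 10,  s[16] = 9,  s[17] = 19,  s[18] = 28,  s[19] = 1,  s[20] = 29,  s[21] = 30,  s[22] = 13,  s[23] = 43,  s[24] = 10,  s[25] = 7,  s[26] = 17,  s[27] = 24,  s[28] = 41,  s[29] = 19,  s[30] = 14,  s[31] = 33,  s[32] = 1,  s[33] = 34,  s[34] = 35,  s[35] = 23,  s[36] = 12,  s[37] = 35,  s[38] = 1,  s[39] = 36,  s[40] = 37,  s[41] = 27,  s[42] = 18,  s[43] = 45,  s[44] = 17,  s[45] = 16,  s[46] = 33,  s[47] = 3,  s[48] = 36,  s[49] = 39,  s[50] = 29.
Since (s[49], s[50]) = (s[1], s[2]) = (39, 29) (two consecutive terms determine the rest), the sequence is periodic with period 48.
So s[17996] = s[1 + ((17996-1) mod 48)] = s[44] = 17.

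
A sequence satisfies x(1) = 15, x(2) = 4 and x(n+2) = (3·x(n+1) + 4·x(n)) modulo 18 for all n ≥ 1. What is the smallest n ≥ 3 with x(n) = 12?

We have x(1) = 15; x(2) = 4; x(3) = 0; x(4) = 16; x(5) = 12; x(6) = 10; x(7) = 6; x(8) = 4; x(9) = 0.
Since (x(8), x(9)) = (x(2), x(3)) = (4, 0) (two consecutive terms determine the rest), the sequence is eventually periodic: after a pre-period of length 1 it cycles with period 6.
The value 12 first appears (with n ≥ 3) at x(5).

5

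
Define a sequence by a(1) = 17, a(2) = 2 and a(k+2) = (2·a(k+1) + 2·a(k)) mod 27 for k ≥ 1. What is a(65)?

2

a(1) = 17, a(2) = 2, a(3) = 11, a(4) = 26, a(5) = 20, a(6) = 11, a(7) = 8, a(8) = 11, a(9) = 11, a(10) = 17, a(11) = 2.
The sequence repeats with period 9.
So a(65) = a(1 + ((65-1) mod 9)) = a(2) = 2.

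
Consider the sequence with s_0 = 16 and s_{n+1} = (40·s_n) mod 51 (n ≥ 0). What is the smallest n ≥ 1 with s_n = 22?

We have s_0 = 16,  s_1 = 28,  s_2 = 49,  s_3 = 22,  s_4 = 13,  s_5 = 10,  s_6 = 43,  s_7 = 37,  s_8 = 1,  s_9 = 40,  s_{10} = 19,  s_{11} = 46,  s_{12} = 4,  s_{13} = 7,  s_{14} = 25,  s_{15} = 31,  s_{16} = 16.
The sequence repeats with period 16.
The value 22 first appears (with n ≥ 1) at s_3.

3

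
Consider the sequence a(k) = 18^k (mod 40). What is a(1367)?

32

a(0) = 1,  a(1) = 18,  a(2) = 4,  a(3) = 32,  a(4) = 16,  a(5) = 8,  a(6) = 24,  a(7) = 32.
Since a(7) = a(3) = 32, the sequence is eventually periodic: after a pre-period of length 3 it cycles with period 4.
For k ≥ 3, a(k) depends only on (k - 3) mod 4. (1367 - 3) mod 4 = 0, so a(1367) = a(3) = 32.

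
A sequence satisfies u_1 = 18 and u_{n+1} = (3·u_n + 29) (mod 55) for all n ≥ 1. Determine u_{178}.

Listing terms: u_1 = 18,  u_2 = 28,  u_3 = 3,  u_4 = 38,  u_5 = 33,  u_6 = 18.
Since u_6 = u_1 = 18, the sequence is periodic with period 5.
So u_{178} = u_{1 + ((178-1) mod 5)} = u_3 = 3.

3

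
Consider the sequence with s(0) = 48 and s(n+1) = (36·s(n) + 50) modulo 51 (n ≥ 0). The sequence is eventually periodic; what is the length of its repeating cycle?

Listing terms: s(0) = 48; s(1) = 44; s(2) = 2; s(3) = 20; s(4) = 5; s(5) = 26; s(6) = 17; s(7) = 50; s(8) = 14; s(9) = 44.
Since s(9) = s(1) = 44, the sequence is eventually periodic: after a pre-period of length 1 it cycles with period 8.

8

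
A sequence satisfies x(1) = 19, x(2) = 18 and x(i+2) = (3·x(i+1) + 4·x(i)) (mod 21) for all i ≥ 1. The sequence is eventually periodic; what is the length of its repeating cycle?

Computing terms: x(1) = 19,  x(2) = 18,  x(3) = 4,  x(4) = 0,  x(5) = 16,  x(6) = 6,  x(7) = 19,  x(8) = 18.
Since (x(7), x(8)) = (x(1), x(2)) = (19, 18) (two consecutive terms determine the rest), the sequence is periodic with period 6.

6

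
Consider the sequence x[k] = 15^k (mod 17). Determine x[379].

Listing terms: x[1] = 15,  x[2] = 4,  x[3] = 9,  x[4] = 16,  x[5] = 2,  x[6] = 13,  x[7] = 8,  x[8] = 1,  x[9] = 15.
The sequence repeats with period 8.
So x[379] = x[1 + ((379-1) mod 8)] = x[3] = 9.

9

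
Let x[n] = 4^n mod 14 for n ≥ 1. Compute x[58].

We have x[1] = 4,  x[2] = 2,  x[3] = 8,  x[4] = 4.
Since x[4] = x[1] = 4, the sequence is periodic with period 3.
So x[58] = x[1 + ((58-1) mod 3)] = x[1] = 4.

4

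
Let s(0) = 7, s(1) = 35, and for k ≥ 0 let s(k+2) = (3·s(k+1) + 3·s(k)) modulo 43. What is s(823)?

22

We have s(0) = 7, s(1) = 35, s(2) = 40, s(3) = 10, s(4) = 21, s(5) = 7, s(6) = 41, s(7) = 15, s(8) = 39, s(9) = 33, s(10) = 1, s(11) = 16, s(12) = 8, s(13) = 29, s(14) = 25, s(15) = 33, s(16) = 2, s(17) = 19, s(18) = 20, s(19) = 31, s(20) = 24, s(21) = 36, s(22) = 8, s(23) = 3, s(24) = 33, s(25) = 22, s(26) = 36, s(27) = 2, s(28) = 28, s(29) = 4, s(30) = 10, s(31) = 42, s(32) = 27, s(33) = 35, s(34) = 14, s(35) = 18, s(36) = 10, s(37) = 41, s(38) = 24, s(39) = 23, s(40) = 12, s(41) = 19, s(42) = 7, s(43) = 35.
The sequence repeats with period 42.
(823 - 0) mod 42 = 25, so s(823) = s(25) = 22.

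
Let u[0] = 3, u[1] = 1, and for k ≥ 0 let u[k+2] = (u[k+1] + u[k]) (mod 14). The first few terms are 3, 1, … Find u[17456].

u[0] = 3; u[1] = 1; u[2] = 4; u[3] = 5; u[4] = 9; u[5] = 0; u[6] = 9; u[7] = 9; u[8] = 4; u[9] = 13; u[10] = 3; u[11] = 2; u[12] = 5; u[13] = 7; u[14] = 12; u[15] = 5; u[16] = 3; u[17] = 8; u[18] = 11; u[19] = 5; u[20] = 2; u[21] = 7; u[22] = 9; u[23] = 2; u[24] = 11; u[25] = 13; u[26] = 10; u[27] = 9; u[28] = 5; u[29] = 0; u[30] = 5; u[31] = 5; u[32] = 10; u[33] = 1; u[34] = 11; u[35] = 12; u[36] = 9; u[37] = 7; u[38] = 2; u[39] = 9; u[40] = 11; u[41] = 6; u[42] = 3; u[43] = 9; u[44] = 12; u[45] = 7; u[46] = 5; u[47] = 12; u[48] = 3; u[49] = 1.
Since (u[48], u[49]) = (u[0], u[1]) = (3, 1) (two consecutive terms determine the rest), the sequence is periodic with period 48.
(17456 - 0) mod 48 = 32, so u[17456] = u[32] = 10.

10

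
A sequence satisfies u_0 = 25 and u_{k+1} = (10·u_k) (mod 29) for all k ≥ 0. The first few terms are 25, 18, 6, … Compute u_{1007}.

17

u_0 = 25,  u_1 = 18,  u_2 = 6,  u_3 = 2,  u_4 = 20,  u_5 = 26,  u_6 = 28,  u_7 = 19,  u_8 = 16,  u_9 = 15,  u_{10} = 5,  u_{11} = 21,  u_{12} = 7,  u_{13} = 12,  u_{14} = 4,  u_{15} = 11,  u_{16} = 23,  u_{17} = 27,  u_{18} = 9,  u_{19} = 3,  u_{20} = 1,  u_{21} = 10,  u_{22} = 13,  u_{23} = 14,  u_{24} = 24,  u_{25} = 8,  u_{26} = 22,  u_{27} = 17,  u_{28} = 25.
Since u_{28} = u_0 = 25, the sequence is periodic with period 28.
So u_{1007} = u_{0 + ((1007-0) mod 28)} = u_{27} = 17.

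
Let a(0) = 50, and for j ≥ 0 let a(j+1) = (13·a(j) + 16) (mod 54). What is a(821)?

Listing terms: a(0) = 50; a(1) = 18; a(2) = 34; a(3) = 26; a(4) = 30; a(5) = 28; a(6) = 2; a(7) = 42; a(8) = 22; a(9) = 32; a(10) = 0; a(11) = 16; a(12) = 8; a(13) = 12; a(14) = 10; a(15) = 38; a(16) = 24; a(17) = 4; a(18) = 14; a(19) = 36; a(20) = 52; a(21) = 44; a(22) = 48; a(23) = 46; a(24) = 20; a(25) = 6; a(26) = 40; a(27) = 50.
Since a(27) = a(0) = 50, the sequence is periodic with period 27.
(821 - 0) mod 27 = 11, so a(821) = a(11) = 16.

16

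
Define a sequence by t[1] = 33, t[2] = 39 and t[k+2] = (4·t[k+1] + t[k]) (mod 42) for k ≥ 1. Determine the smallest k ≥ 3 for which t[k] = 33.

Computing terms: t[1] = 33,  t[2] = 39,  t[3] = 21,  t[4] = 39,  t[5] = 9,  t[6] = 33,  t[7] = 15,  t[8] = 9,  t[9] = 9,  t[10] = 3,  t[11] = 21,  t[12] = 3,  t[13] = 33,  t[14] = 9,  t[15] = 27,  t[16] = 33,  t[17] = 33,  t[18] = 39.
The sequence repeats with period 16.
The value 33 first appears (with k ≥ 3) at t[6].

6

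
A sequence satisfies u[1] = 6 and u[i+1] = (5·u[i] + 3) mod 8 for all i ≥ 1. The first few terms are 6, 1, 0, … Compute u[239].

4

Listing terms: u[1] = 6,  u[2] = 1,  u[3] = 0,  u[4] = 3,  u[5] = 2,  u[6] = 5,  u[7] = 4,  u[8] = 7,  u[9] = 6.
The sequence repeats with period 8.
So u[239] = u[1 + ((239-1) mod 8)] = u[7] = 4.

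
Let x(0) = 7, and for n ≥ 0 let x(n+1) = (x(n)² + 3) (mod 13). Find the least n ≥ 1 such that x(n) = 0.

x(0) = 7, x(1) = 0, x(2) = 3, x(3) = 12, x(4) = 4, x(5) = 6, x(6) = 0.
Since x(6) = x(1) = 0, the sequence is eventually periodic: after a pre-period of length 1 it cycles with period 5.
The value 0 first appears (with n ≥ 1) at x(1).

1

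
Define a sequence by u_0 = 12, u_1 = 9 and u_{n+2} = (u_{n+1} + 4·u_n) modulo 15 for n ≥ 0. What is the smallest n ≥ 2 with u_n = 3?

We have u_0 = 12; u_1 = 9; u_2 = 12; u_3 = 3; u_4 = 6; u_5 = 3; u_6 = 12; u_7 = 9.
The sequence repeats with period 6.
The value 3 first appears (with n ≥ 2) at u_3.

3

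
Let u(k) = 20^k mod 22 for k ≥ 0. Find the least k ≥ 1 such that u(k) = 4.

Computing terms: u(0) = 1, u(1) = 20, u(2) = 4, u(3) = 14, u(4) = 16, u(5) = 12, u(6) = 20.
Since u(6) = u(1) = 20, the sequence is eventually periodic: after a pre-period of length 1 it cycles with period 5.
The value 4 first appears (with k ≥ 1) at u(2).

2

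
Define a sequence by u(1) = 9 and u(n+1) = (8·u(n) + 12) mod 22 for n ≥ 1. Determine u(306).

8

We have u(1) = 9, u(2) = 18, u(3) = 2, u(4) = 6, u(5) = 16, u(6) = 8, u(7) = 10, u(8) = 4, u(9) = 0, u(10) = 12, u(11) = 20, u(12) = 18.
Since u(12) = u(2) = 18, the sequence is eventually periodic: after a pre-period of length 1 it cycles with period 10.
For n ≥ 2, u(n) depends only on (n - 2) mod 10. (306 - 2) mod 10 = 4, so u(306) = u(6) = 8.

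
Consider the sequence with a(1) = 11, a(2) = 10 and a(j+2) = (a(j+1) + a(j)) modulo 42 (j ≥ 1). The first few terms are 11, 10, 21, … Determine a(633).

17

Computing terms: a(1) = 11, a(2) = 10, a(3) = 21, a(4) = 31, a(5) = 10, a(6) = 41, a(7) = 9, a(8) = 8, a(9) = 17, a(10) = 25, a(11) = 0, a(12) = 25, a(13) = 25, a(14) = 8, a(15) = 33, a(16) = 41, a(17) = 32, a(18) = 31, a(19) = 21, a(20) = 10, a(21) = 31, a(22) = 41, a(23) = 30, a(24) = 29, a(25) = 17, a(26) = 4, a(27) = 21, a(28) = 25, a(29) = 4, a(30) = 29, a(31) = 33, a(32) = 20, a(33) = 11, a(34) = 31, a(35) = 0, a(36) = 31, a(37) = 31, a(38) = 20, a(39) = 9, a(40) = 29, a(41) = 38, a(42) = 25, a(43) = 21, a(44) = 4, a(45) = 25, a(46) = 29, a(47) = 12, a(48) = 41, a(49) = 11, a(50) = 10.
The sequence repeats with period 48.
So a(633) = a(1 + ((633-1) mod 48)) = a(9) = 17.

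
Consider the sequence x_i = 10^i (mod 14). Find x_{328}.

We have x_0 = 1; x_1 = 10; x_2 = 2; x_3 = 6; x_4 = 4; x_5 = 12; x_6 = 8; x_7 = 10.
Since x_7 = x_1 = 10, the sequence is eventually periodic: after a pre-period of length 1 it cycles with period 6.
For i ≥ 1, x_i depends only on (i - 1) mod 6. (328 - 1) mod 6 = 3, so x_{328} = x_4 = 4.

4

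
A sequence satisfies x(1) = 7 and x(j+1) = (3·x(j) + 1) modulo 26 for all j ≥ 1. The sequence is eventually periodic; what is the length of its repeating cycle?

We have x(1) = 7; x(2) = 22; x(3) = 15; x(4) = 20; x(5) = 9; x(6) = 2; x(7) = 7.
The sequence repeats with period 6.

6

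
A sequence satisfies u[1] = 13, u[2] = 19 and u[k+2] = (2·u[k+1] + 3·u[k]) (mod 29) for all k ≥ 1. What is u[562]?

19

Computing terms: u[1] = 13; u[2] = 19; u[3] = 19; u[4] = 8; u[5] = 15; u[6] = 25; u[7] = 8; u[8] = 4; u[9] = 3; u[10] = 18; u[11] = 16; u[12] = 28; u[13] = 17; u[14] = 2; u[15] = 26; u[16] = 0; u[17] = 20; u[18] = 11; u[19] = 24; u[20] = 23; u[21] = 2; u[22] = 15; u[23] = 7; u[24] = 1; u[25] = 23; u[26] = 20; u[27] = 22; u[28] = 17; u[29] = 13; u[30] = 19.
The sequence repeats with period 28.
So u[562] = u[1 + ((562-1) mod 28)] = u[2] = 19.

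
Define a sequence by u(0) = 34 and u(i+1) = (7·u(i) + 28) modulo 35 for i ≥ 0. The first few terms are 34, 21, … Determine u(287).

28

u(0) = 34, u(1) = 21, u(2) = 0, u(3) = 28, u(4) = 14, u(5) = 21.
Since u(5) = u(1) = 21, the sequence is eventually periodic: after a pre-period of length 1 it cycles with period 4.
For i ≥ 1, u(i) depends only on (i - 1) mod 4. (287 - 1) mod 4 = 2, so u(287) = u(3) = 28.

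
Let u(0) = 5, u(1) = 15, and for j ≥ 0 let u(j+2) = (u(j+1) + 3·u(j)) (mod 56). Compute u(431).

22

Computing terms: u(0) = 5; u(1) = 15; u(2) = 30; u(3) = 19; u(4) = 53; u(5) = 54; u(6) = 45; u(7) = 39; u(8) = 6; u(9) = 11; u(10) = 29; u(11) = 6; u(12) = 37; u(13) = 55; u(14) = 54; u(15) = 51; u(16) = 45; u(17) = 30; u(18) = 53; u(19) = 31; u(20) = 22; u(21) = 3; u(22) = 13; u(23) = 22; u(24) = 5; u(25) = 15.
Since (u(24), u(25)) = (u(0), u(1)) = (5, 15) (two consecutive terms determine the rest), the sequence is periodic with period 24.
(431 - 0) mod 24 = 23, so u(431) = u(23) = 22.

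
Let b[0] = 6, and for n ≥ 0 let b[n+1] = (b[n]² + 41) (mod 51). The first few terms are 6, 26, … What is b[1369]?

8

Computing terms: b[0] = 6; b[1] = 26; b[2] = 3; b[3] = 50; b[4] = 42; b[5] = 20; b[6] = 33; b[7] = 8; b[8] = 3.
Since b[8] = b[2] = 3, the sequence is eventually periodic: after a pre-period of length 2 it cycles with period 6.
For n ≥ 2, b[n] depends only on (n - 2) mod 6. (1369 - 2) mod 6 = 5, so b[1369] = b[7] = 8.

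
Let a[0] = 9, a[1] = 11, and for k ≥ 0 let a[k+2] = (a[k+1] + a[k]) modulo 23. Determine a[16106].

Listing terms: a[0] = 9; a[1] = 11; a[2] = 20; a[3] = 8; a[4] = 5; a[5] = 13; a[6] = 18; a[7] = 8; a[8] = 3; a[9] = 11; a[10] = 14; a[11] = 2; a[12] = 16; a[13] = 18; a[14] = 11; a[15] = 6; a[16] = 17; a[17] = 0; a[18] = 17; a[19] = 17; a[20] = 11; a[21] = 5; a[22] = 16; a[23] = 21; a[24] = 14; a[25] = 12; a[26] = 3; a[27] = 15; a[28] = 18; a[29] = 10; a[30] = 5; a[31] = 15; a[32] = 20; a[33] = 12; a[34] = 9; a[35] = 21; a[36] = 7; a[37] = 5; a[38] = 12; a[39] = 17; a[40] = 6; a[41] = 0; a[42] = 6; a[43] = 6; a[44] = 12; a[45] = 18; a[46] = 7; a[47] = 2; a[48] = 9; a[49] = 11.
The sequence repeats with period 48.
(16106 - 0) mod 48 = 26, so a[16106] = a[26] = 3.

3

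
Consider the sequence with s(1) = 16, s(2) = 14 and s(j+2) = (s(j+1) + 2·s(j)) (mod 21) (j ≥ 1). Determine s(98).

s(1) = 16, s(2) = 14, s(3) = 4, s(4) = 11, s(5) = 19, s(6) = 20, s(7) = 16, s(8) = 14.
The sequence repeats with period 6.
So s(98) = s(1 + ((98-1) mod 6)) = s(2) = 14.

14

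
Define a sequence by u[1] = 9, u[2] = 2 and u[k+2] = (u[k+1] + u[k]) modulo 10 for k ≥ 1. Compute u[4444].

We have u[1] = 9; u[2] = 2; u[3] = 1; u[4] = 3; u[5] = 4; u[6] = 7; u[7] = 1; u[8] = 8; u[9] = 9; u[10] = 7; u[11] = 6; u[12] = 3; u[13] = 9; u[14] = 2.
The sequence repeats with period 12.
So u[4444] = u[1 + ((4444-1) mod 12)] = u[4] = 3.

3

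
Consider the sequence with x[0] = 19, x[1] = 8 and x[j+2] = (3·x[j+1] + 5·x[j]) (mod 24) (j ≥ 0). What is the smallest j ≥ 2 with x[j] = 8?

x[0] = 19,  x[1] = 8,  x[2] = 23,  x[3] = 13,  x[4] = 10,  x[5] = 23,  x[6] = 23,  x[7] = 16,  x[8] = 19,  x[9] = 17,  x[10] = 2,  x[11] = 19,  x[12] = 19,  x[13] = 8.
Since (x[12], x[13]) = (x[0], x[1]) = (19, 8) (two consecutive terms determine the rest), the sequence is periodic with period 12.
The value 8 next appears (with j ≥ 2) at x[13].

13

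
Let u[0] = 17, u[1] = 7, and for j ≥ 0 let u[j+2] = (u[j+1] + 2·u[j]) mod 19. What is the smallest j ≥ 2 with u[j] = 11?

15

Listing terms: u[0] = 17; u[1] = 7; u[2] = 3; u[3] = 17; u[4] = 4; u[5] = 0; u[6] = 8; u[7] = 8; u[8] = 5; u[9] = 2; u[10] = 12; u[11] = 16; u[12] = 2; u[13] = 15; u[14] = 0; u[15] = 11; u[16] = 11; u[17] = 14; u[18] = 17; u[19] = 7.
Since (u[18], u[19]) = (u[0], u[1]) = (17, 7) (two consecutive terms determine the rest), the sequence is periodic with period 18.
The value 11 first appears (with j ≥ 2) at u[15].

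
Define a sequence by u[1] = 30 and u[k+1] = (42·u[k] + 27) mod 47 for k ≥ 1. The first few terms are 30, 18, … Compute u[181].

We have u[1] = 30, u[2] = 18, u[3] = 31, u[4] = 13, u[5] = 9, u[6] = 29, u[7] = 23, u[8] = 6, u[9] = 44, u[10] = 42, u[11] = 5, u[12] = 2, u[13] = 17, u[14] = 36, u[15] = 35, u[16] = 40, u[17] = 15, u[18] = 46, u[19] = 32, u[20] = 8, u[21] = 34, u[22] = 45, u[23] = 37, u[24] = 30.
Since u[24] = u[1] = 30, the sequence is periodic with period 23.
(181 - 1) mod 23 = 19, so u[181] = u[20] = 8.

8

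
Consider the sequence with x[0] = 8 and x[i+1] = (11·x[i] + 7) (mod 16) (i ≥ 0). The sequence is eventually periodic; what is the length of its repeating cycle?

We have x[0] = 8; x[1] = 15; x[2] = 12; x[3] = 11; x[4] = 0; x[5] = 7; x[6] = 4; x[7] = 3; x[8] = 8.
The sequence repeats with period 8.

8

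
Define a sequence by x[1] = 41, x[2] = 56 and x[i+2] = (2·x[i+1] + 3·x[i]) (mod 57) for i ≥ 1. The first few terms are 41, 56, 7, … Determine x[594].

23

Computing terms: x[1] = 41; x[2] = 56; x[3] = 7; x[4] = 11; x[5] = 43; x[6] = 5; x[7] = 25; x[8] = 8; x[9] = 34; x[10] = 35; x[11] = 1; x[12] = 50; x[13] = 46; x[14] = 14; x[15] = 52; x[16] = 32; x[17] = 49; x[18] = 23; x[19] = 22; x[20] = 56; x[21] = 7.
Since (x[20], x[21]) = (x[2], x[3]) = (56, 7) (two consecutive terms determine the rest), the sequence is eventually periodic: after a pre-period of length 1 it cycles with period 18.
For i ≥ 2, x[i] depends only on (i - 2) mod 18. (594 - 2) mod 18 = 16, so x[594] = x[18] = 23.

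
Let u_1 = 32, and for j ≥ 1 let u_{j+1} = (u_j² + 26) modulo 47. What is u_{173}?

44

We have u_1 = 32,  u_2 = 16,  u_3 = 0,  u_4 = 26,  u_5 = 44,  u_6 = 35,  u_7 = 29,  u_8 = 21,  u_9 = 44.
Since u_9 = u_5 = 44, the sequence is eventually periodic: after a pre-period of length 4 it cycles with period 4.
For j ≥ 5, u_j depends only on (j - 5) mod 4. (173 - 5) mod 4 = 0, so u_{173} = u_5 = 44.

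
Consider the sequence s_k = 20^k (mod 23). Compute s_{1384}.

s_1 = 20; s_2 = 9; s_3 = 19; s_4 = 12; s_5 = 10; s_6 = 16; s_7 = 21; s_8 = 6; s_9 = 5; s_{10} = 8; s_{11} = 22; s_{12} = 3; s_{13} = 14; s_{14} = 4; s_{15} = 11; s_{16} = 13; s_{17} = 7; s_{18} = 2; s_{19} = 17; s_{20} = 18; s_{21} = 15; s_{22} = 1; s_{23} = 20.
Since s_{23} = s_1 = 20, the sequence is periodic with period 22.
(1384 - 1) mod 22 = 19, so s_{1384} = s_{20} = 18.

18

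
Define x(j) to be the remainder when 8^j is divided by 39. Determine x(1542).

x(1) = 8,  x(2) = 25,  x(3) = 5,  x(4) = 1,  x(5) = 8.
Since x(5) = x(1) = 8, the sequence is periodic with period 4.
So x(1542) = x(1 + ((1542-1) mod 4)) = x(2) = 25.

25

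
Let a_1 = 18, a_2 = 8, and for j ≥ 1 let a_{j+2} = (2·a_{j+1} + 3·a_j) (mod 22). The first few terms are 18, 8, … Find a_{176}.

6

We have a_1 = 18,  a_2 = 8,  a_3 = 4,  a_4 = 10,  a_5 = 10,  a_6 = 6,  a_7 = 20,  a_8 = 14,  a_9 = 0,  a_{10} = 20,  a_{11} = 18,  a_{12} = 8.
Since (a_{11}, a_{12}) = (a_1, a_2) = (18, 8) (two consecutive terms determine the rest), the sequence is periodic with period 10.
So a_{176} = a_{1 + ((176-1) mod 10)} = a_6 = 6.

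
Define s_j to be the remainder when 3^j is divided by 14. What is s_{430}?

Computing terms: s_0 = 1, s_1 = 3, s_2 = 9, s_3 = 13, s_4 = 11, s_5 = 5, s_6 = 1.
The sequence repeats with period 6.
So s_{430} = s_{0 + ((430-0) mod 6)} = s_4 = 11.

11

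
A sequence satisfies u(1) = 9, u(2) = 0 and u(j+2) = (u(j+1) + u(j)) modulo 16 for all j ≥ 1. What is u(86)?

0

We have u(1) = 9, u(2) = 0, u(3) = 9, u(4) = 9, u(5) = 2, u(6) = 11, u(7) = 13, u(8) = 8, u(9) = 5, u(10) = 13, u(11) = 2, u(12) = 15, u(13) = 1, u(14) = 0, u(15) = 1, u(16) = 1, u(17) = 2, u(18) = 3, u(19) = 5, u(20) = 8, u(21) = 13, u(22) = 5, u(23) = 2, u(24) = 7, u(25) = 9, u(26) = 0.
Since (u(25), u(26)) = (u(1), u(2)) = (9, 0) (two consecutive terms determine the rest), the sequence is periodic with period 24.
So u(86) = u(1 + ((86-1) mod 24)) = u(14) = 0.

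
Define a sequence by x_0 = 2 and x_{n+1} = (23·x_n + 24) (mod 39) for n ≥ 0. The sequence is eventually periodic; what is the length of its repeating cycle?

Listing terms: x_0 = 2, x_1 = 31, x_2 = 35, x_3 = 10, x_4 = 20, x_5 = 16, x_6 = 2.
The sequence repeats with period 6.

6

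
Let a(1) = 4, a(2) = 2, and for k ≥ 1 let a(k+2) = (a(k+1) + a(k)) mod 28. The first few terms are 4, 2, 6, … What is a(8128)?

We have a(1) = 4,  a(2) = 2,  a(3) = 6,  a(4) = 8,  a(5) = 14,  a(6) = 22,  a(7) = 8,  a(8) = 2,  a(9) = 10,  a(10) = 12,  a(11) = 22,  a(12) = 6,  a(13) = 0,  a(14) = 6,  a(15) = 6,  a(16) = 12,  a(17) = 18,  a(18) = 2,  a(19) = 20,  a(20) = 22,  a(21) = 14,  a(22) = 8,  a(23) = 22,  a(24) = 2,  a(25) = 24,  a(26) = 26,  a(27) = 22,  a(28) = 20,  a(29) = 14,  a(30) = 6,  a(31) = 20,  a(32) = 26,  a(33) = 18,  a(34) = 16,  a(35) = 6,  a(36) = 22,  a(37) = 0,  a(38) = 22,  a(39) = 22,  a(40) = 16,  a(41) = 10,  a(42) = 26,  a(43) = 8,  a(44) = 6,  a(45) = 14,  a(46) = 20,  a(47) = 6,  a(48) = 26,  a(49) = 4,  a(50) = 2.
The sequence repeats with period 48.
(8128 - 1) mod 48 = 15, so a(8128) = a(16) = 12.

12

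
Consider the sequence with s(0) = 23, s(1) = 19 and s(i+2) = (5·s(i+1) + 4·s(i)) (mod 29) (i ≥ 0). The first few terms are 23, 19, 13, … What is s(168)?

We have s(0) = 23, s(1) = 19, s(2) = 13, s(3) = 25, s(4) = 3, s(5) = 28, s(6) = 7, s(7) = 2, s(8) = 9, s(9) = 24, s(10) = 11, s(11) = 6, s(12) = 16, s(13) = 17, s(14) = 4, s(15) = 1, s(16) = 21, s(17) = 22, s(18) = 20, s(19) = 14, s(20) = 5, s(21) = 23, s(22) = 19.
The sequence repeats with period 21.
So s(168) = s(0 + ((168-0) mod 21)) = s(0) = 23.

23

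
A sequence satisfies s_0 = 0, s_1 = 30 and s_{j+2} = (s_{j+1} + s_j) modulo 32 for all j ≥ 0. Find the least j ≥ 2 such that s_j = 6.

7

We have s_0 = 0,  s_1 = 30,  s_2 = 30,  s_3 = 28,  s_4 = 26,  s_5 = 22,  s_6 = 16,  s_7 = 6,  s_8 = 22,  s_9 = 28,  s_{10} = 18,  s_{11} = 14,  s_{12} = 0,  s_{13} = 14,  s_{14} = 14,  s_{15} = 28,  s_{16} = 10,  s_{17} = 6,  s_{18} = 16,  s_{19} = 22,  s_{20} = 6,  s_{21} = 28,  s_{22} = 2,  s_{23} = 30,  s_{24} = 0,  s_{25} = 30.
The sequence repeats with period 24.
The value 6 first appears (with j ≥ 2) at s_7.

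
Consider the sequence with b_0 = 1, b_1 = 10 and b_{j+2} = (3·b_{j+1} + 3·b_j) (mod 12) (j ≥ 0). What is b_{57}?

b_0 = 1, b_1 = 10, b_2 = 9, b_3 = 9, b_4 = 6, b_5 = 9, b_6 = 9.
Since (b_5, b_6) = (b_2, b_3) = (9, 9) (two consecutive terms determine the rest), the sequence is eventually periodic: after a pre-period of length 2 it cycles with period 3.
For j ≥ 2, b_j depends only on (j - 2) mod 3. (57 - 2) mod 3 = 1, so b_{57} = b_3 = 9.

9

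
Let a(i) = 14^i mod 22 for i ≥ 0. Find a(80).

Computing terms: a(0) = 1,  a(1) = 14,  a(2) = 20,  a(3) = 16,  a(4) = 4,  a(5) = 12,  a(6) = 14.
Since a(6) = a(1) = 14, the sequence is eventually periodic: after a pre-period of length 1 it cycles with period 5.
For i ≥ 1, a(i) depends only on (i - 1) mod 5. (80 - 1) mod 5 = 4, so a(80) = a(5) = 12.

12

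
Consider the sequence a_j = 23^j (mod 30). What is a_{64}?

a_0 = 1, a_1 = 23, a_2 = 19, a_3 = 17, a_4 = 1.
Since a_4 = a_0 = 1, the sequence is periodic with period 4.
So a_{64} = a_{0 + ((64-0) mod 4)} = a_0 = 1.

1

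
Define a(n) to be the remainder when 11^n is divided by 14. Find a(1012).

11

Listing terms: a(1) = 11,  a(2) = 9,  a(3) = 1,  a(4) = 11.
The sequence repeats with period 3.
(1012 - 1) mod 3 = 0, so a(1012) = a(1) = 11.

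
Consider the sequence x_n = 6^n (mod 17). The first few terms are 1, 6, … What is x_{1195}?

5

Computing terms: x_0 = 1,  x_1 = 6,  x_2 = 2,  x_3 = 12,  x_4 = 4,  x_5 = 7,  x_6 = 8,  x_7 = 14,  x_8 = 16,  x_9 = 11,  x_{10} = 15,  x_{11} = 5,  x_{12} = 13,  x_{13} = 10,  x_{14} = 9,  x_{15} = 3,  x_{16} = 1.
Since x_{16} = x_0 = 1, the sequence is periodic with period 16.
(1195 - 0) mod 16 = 11, so x_{1195} = x_{11} = 5.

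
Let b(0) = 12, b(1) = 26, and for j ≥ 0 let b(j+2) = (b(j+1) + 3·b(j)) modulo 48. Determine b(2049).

b(0) = 12, b(1) = 26, b(2) = 14, b(3) = 44, b(4) = 38, b(5) = 26, b(6) = 44, b(7) = 26, b(8) = 14.
Since (b(7), b(8)) = (b(1), b(2)) = (26, 14) (two consecutive terms determine the rest), the sequence is eventually periodic: after a pre-period of length 1 it cycles with period 6.
For j ≥ 1, b(j) depends only on (j - 1) mod 6. (2049 - 1) mod 6 = 2, so b(2049) = b(3) = 44.

44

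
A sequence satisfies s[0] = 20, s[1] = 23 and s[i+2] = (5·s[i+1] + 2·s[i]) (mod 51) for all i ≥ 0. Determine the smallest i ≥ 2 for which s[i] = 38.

7

We have s[0] = 20; s[1] = 23; s[2] = 2; s[3] = 5; s[4] = 29; s[5] = 2; s[6] = 17; s[7] = 38; s[8] = 20; s[9] = 23.
Since (s[8], s[9]) = (s[0], s[1]) = (20, 23) (two consecutive terms determine the rest), the sequence is periodic with period 8.
The value 38 first appears (with i ≥ 2) at s[7].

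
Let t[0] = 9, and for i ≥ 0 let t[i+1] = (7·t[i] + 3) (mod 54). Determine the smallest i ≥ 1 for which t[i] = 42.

5

We have t[0] = 9,  t[1] = 12,  t[2] = 33,  t[3] = 18,  t[4] = 21,  t[5] = 42,  t[6] = 27,  t[7] = 30,  t[8] = 51,  t[9] = 36,  t[10] = 39,  t[11] = 6,  t[12] = 45,  t[13] = 48,  t[14] = 15,  t[15] = 0,  t[16] = 3,  t[17] = 24,  t[18] = 9.
Since t[18] = t[0] = 9, the sequence is periodic with period 18.
The value 42 first appears (with i ≥ 1) at t[5].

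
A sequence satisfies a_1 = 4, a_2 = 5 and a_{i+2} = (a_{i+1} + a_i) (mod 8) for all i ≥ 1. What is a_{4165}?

4

a_1 = 4,  a_2 = 5,  a_3 = 1,  a_4 = 6,  a_5 = 7,  a_6 = 5,  a_7 = 4,  a_8 = 1,  a_9 = 5,  a_{10} = 6,  a_{11} = 3,  a_{12} = 1,  a_{13} = 4,  a_{14} = 5.
The sequence repeats with period 12.
So a_{4165} = a_{1 + ((4165-1) mod 12)} = a_1 = 4.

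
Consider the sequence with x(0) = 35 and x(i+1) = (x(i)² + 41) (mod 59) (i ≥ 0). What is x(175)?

4

x(0) = 35,  x(1) = 27,  x(2) = 3,  x(3) = 50,  x(4) = 4,  x(5) = 57,  x(6) = 45,  x(7) = 1,  x(8) = 42,  x(9) = 35.
Since x(9) = x(0) = 35, the sequence is periodic with period 9.
So x(175) = x(0 + ((175-0) mod 9)) = x(4) = 4.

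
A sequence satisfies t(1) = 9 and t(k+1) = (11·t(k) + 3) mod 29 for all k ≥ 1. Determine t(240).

We have t(1) = 9; t(2) = 15; t(3) = 23; t(4) = 24; t(5) = 6; t(6) = 11; t(7) = 8; t(8) = 4; t(9) = 18; t(10) = 27; t(11) = 10; t(12) = 26; t(13) = 28; t(14) = 21; t(15) = 2; t(16) = 25; t(17) = 17; t(18) = 16; t(19) = 5; t(20) = 0; t(21) = 3; t(22) = 7; t(23) = 22; t(24) = 13; t(25) = 1; t(26) = 14; t(27) = 12; t(28) = 19; t(29) = 9.
The sequence repeats with period 28.
(240 - 1) mod 28 = 15, so t(240) = t(16) = 25.

25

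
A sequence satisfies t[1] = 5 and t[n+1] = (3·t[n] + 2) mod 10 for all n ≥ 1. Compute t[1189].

5

We have t[1] = 5, t[2] = 7, t[3] = 3, t[4] = 1, t[5] = 5.
Since t[5] = t[1] = 5, the sequence is periodic with period 4.
(1189 - 1) mod 4 = 0, so t[1189] = t[1] = 5.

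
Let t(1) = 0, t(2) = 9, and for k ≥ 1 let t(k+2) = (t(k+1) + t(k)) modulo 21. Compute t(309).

6

Listing terms: t(1) = 0; t(2) = 9; t(3) = 9; t(4) = 18; t(5) = 6; t(6) = 3; t(7) = 9; t(8) = 12; t(9) = 0; t(10) = 12; t(11) = 12; t(12) = 3; t(13) = 15; t(14) = 18; t(15) = 12; t(16) = 9; t(17) = 0; t(18) = 9.
Since (t(17), t(18)) = (t(1), t(2)) = (0, 9) (two consecutive terms determine the rest), the sequence is periodic with period 16.
So t(309) = t(1 + ((309-1) mod 16)) = t(5) = 6.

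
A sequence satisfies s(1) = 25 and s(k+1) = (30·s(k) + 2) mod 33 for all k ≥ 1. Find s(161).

14

Computing terms: s(1) = 25, s(2) = 26, s(3) = 23, s(4) = 32, s(5) = 5, s(6) = 20, s(7) = 8, s(8) = 11, s(9) = 2, s(10) = 29, s(11) = 14, s(12) = 26.
Since s(12) = s(2) = 26, the sequence is eventually periodic: after a pre-period of length 1 it cycles with period 10.
For k ≥ 2, s(k) depends only on (k - 2) mod 10. (161 - 2) mod 10 = 9, so s(161) = s(11) = 14.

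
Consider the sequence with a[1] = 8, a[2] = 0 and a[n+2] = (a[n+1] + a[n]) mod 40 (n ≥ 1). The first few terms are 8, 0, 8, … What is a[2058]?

Computing terms: a[1] = 8; a[2] = 0; a[3] = 8; a[4] = 8; a[5] = 16; a[6] = 24; a[7] = 0; a[8] = 24; a[9] = 24; a[10] = 8; a[11] = 32; a[12] = 0; a[13] = 32; a[14] = 32; a[15] = 24; a[16] = 16; a[17] = 0; a[18] = 16; a[19] = 16; a[20] = 32; a[21] = 8; a[22] = 0.
The sequence repeats with period 20.
(2058 - 1) mod 20 = 17, so a[2058] = a[18] = 16.

16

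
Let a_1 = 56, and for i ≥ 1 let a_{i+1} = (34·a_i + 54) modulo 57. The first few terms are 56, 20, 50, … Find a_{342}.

a_1 = 56,  a_2 = 20,  a_3 = 50,  a_4 = 44,  a_5 = 11,  a_6 = 29,  a_7 = 14,  a_8 = 17,  a_9 = 5,  a_{10} = 53,  a_{11} = 32,  a_{12} = 2,  a_{13} = 8,  a_{14} = 41,  a_{15} = 23,  a_{16} = 38,  a_{17} = 35,  a_{18} = 47,  a_{19} = 56.
The sequence repeats with period 18.
(342 - 1) mod 18 = 17, so a_{342} = a_{18} = 47.

47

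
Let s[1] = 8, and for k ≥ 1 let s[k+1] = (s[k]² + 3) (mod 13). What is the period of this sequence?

We have s[1] = 8, s[2] = 2, s[3] = 7, s[4] = 0, s[5] = 3, s[6] = 12, s[7] = 4, s[8] = 6, s[9] = 0.
Since s[9] = s[4] = 0, the sequence is eventually periodic: after a pre-period of length 3 it cycles with period 5.

5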